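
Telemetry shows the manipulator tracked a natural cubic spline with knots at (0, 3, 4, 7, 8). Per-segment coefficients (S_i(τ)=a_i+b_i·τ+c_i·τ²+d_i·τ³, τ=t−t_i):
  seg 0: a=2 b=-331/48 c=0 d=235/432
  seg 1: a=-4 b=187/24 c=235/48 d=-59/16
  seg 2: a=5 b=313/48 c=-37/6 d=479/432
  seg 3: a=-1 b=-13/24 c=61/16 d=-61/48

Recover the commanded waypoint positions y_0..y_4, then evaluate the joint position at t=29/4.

y_0=2 y_1=-4 y_2=5 y_3=-1 y_4=1
S(29/4) = -939/1024

y_0 = S_0(0) = a_0 = 2
y_1 = S_1(0) = a_1 = -4
y_2 = S_2(0) = a_2 = 5
y_3 = S_3(0) = a_3 = -1
y_4 = S_3(1) = 1
t_q=29/4 is in segment 3 (τ=1/4); S_3(τ)=-939/1024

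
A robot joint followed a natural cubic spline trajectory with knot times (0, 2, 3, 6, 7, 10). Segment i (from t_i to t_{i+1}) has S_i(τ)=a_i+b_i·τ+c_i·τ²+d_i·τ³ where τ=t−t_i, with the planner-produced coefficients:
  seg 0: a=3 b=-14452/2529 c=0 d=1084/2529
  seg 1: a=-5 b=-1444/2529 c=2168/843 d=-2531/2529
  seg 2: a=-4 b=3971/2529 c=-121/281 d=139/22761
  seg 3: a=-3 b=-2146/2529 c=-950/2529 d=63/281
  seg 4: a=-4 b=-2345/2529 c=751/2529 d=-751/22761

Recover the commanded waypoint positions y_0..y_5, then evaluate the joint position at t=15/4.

y_0 = S_0(0) = a_0 = 3
y_1 = S_1(0) = a_1 = -5
y_2 = S_2(0) = a_2 = -4
y_3 = S_3(0) = a_3 = -3
y_4 = S_4(0) = a_4 = -4
y_5 = S_4(3) = -5
t_q=15/4 is in segment 2 (τ=3/4); S_2(τ)=-55067/17984

y_0=3 y_1=-5 y_2=-4 y_3=-3 y_4=-4 y_5=-5
S(15/4) = -55067/17984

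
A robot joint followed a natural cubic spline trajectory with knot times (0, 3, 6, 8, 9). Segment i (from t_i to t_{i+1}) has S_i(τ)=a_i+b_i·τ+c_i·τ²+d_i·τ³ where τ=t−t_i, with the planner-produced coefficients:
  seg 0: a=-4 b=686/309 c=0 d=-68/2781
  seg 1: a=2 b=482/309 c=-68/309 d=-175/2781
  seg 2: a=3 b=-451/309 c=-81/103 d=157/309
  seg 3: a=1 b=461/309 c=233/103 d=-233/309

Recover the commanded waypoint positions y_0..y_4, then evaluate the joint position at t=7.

y_0 = S_0(0) = a_0 = -4
y_1 = S_1(0) = a_1 = 2
y_2 = S_2(0) = a_2 = 3
y_3 = S_3(0) = a_3 = 1
y_4 = S_3(1) = 4
t_q=7 is in segment 2 (τ=1); S_2(τ)=130/103

y_0=-4 y_1=2 y_2=3 y_3=1 y_4=4
S(7) = 130/103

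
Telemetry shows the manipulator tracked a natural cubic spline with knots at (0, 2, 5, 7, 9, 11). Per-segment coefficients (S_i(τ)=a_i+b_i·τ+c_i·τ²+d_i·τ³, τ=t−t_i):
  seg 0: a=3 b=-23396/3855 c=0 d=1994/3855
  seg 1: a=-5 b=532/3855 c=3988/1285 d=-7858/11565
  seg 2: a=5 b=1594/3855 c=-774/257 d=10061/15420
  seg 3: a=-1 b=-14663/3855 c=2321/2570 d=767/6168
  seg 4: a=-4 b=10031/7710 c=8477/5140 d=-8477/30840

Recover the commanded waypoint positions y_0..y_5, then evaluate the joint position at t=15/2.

y_0=3 y_1=-5 y_2=5 y_3=-1 y_4=-4 y_5=3
S(15/2) = -218799/82240

y_0 = S_0(0) = a_0 = 3
y_1 = S_1(0) = a_1 = -5
y_2 = S_2(0) = a_2 = 5
y_3 = S_3(0) = a_3 = -1
y_4 = S_4(0) = a_4 = -4
y_5 = S_4(2) = 3
t_q=15/2 is in segment 3 (τ=1/2); S_3(τ)=-218799/82240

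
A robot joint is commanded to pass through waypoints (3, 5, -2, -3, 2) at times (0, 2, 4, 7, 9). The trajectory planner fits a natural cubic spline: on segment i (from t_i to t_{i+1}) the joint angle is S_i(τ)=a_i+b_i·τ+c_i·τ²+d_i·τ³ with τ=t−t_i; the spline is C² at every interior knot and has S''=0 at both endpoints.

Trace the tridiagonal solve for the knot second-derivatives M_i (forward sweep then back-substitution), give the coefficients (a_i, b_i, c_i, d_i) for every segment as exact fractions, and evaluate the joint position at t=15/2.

Δ: Δ0=1, Δ1=-7/2, Δ2=-1/3, Δ3=5/2
row 1: diag=8, rhs=-27; c'=1/4, d'=-27/8
row 2: denom=10−2·1/4=19/2; d'=(19−2·-27/8)/(19/2)=103/38
row 3: denom=10−3·6/19=172/19; d'=(17−3·103/38)/(172/19)=337/344
back: M3=337/344
back: M2=103/38−6/19·337/344=413/172
back: M1=-27/8−1/4·413/172=-2735/688
M: M0=0, M1=-2735/688, M2=413/172, M3=337/344, M4=0
seg 0: a=3, c=M0/2=0, d=(M1−M0)/(6·2)=-2735/8256, b=Δ0−h0·(2M0+M1)/6=4799/2064
seg 1: a=5, c=M1/2=-2735/1376, d=(M2−M1)/(6·2)=4387/8256, b=Δ1−h1·(2M1+M2)/6=-1703/1032
seg 2: a=-2, c=M2/2=413/344, d=(M3−M2)/(6·3)=-163/2064, b=Δ2−h2·(2M2+M3)/6=-6655/2064
seg 3: a=-3, c=M3/2=337/688, d=(M4−M3)/(6·2)=-337/4128, b=Δ3−h3·(2M3+M4)/6=953/516
t_q=15/2 → seg 3, τ=1/2; S=-3+953/516·τ+337/688·τ²+-337/4128·τ³=-21623/11008

  seg 0: a=3 b=4799/2064 c=0 d=-2735/8256
  seg 1: a=5 b=-1703/1032 c=-2735/1376 d=4387/8256
  seg 2: a=-2 b=-6655/2064 c=413/344 d=-163/2064
  seg 3: a=-3 b=953/516 c=337/688 d=-337/4128
S(15/2) = -21623/11008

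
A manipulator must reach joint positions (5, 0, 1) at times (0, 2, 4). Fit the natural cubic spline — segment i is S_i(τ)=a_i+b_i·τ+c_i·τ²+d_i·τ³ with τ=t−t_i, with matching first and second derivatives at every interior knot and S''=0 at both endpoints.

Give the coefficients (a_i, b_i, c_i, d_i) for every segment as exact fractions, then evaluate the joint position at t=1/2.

Δ: Δ0=-5/2, Δ1=1/2
row 1: diag=8, rhs=18; c'=1/4, d'=9/4
back: M1=9/4
M: M0=0, M1=9/4, M2=0
seg 0: a=5, c=M0/2=0, d=(M1−M0)/(6·2)=3/16, b=Δ0−h0·(2M0+M1)/6=-13/4
seg 1: a=0, c=M1/2=9/8, d=(M2−M1)/(6·2)=-3/16, b=Δ1−h1·(2M1+M2)/6=-1
t_q=1/2 → seg 0, τ=1/2; S=5+-13/4·τ+0·τ²+3/16·τ³=435/128

  seg 0: a=5 b=-13/4 c=0 d=3/16
  seg 1: a=0 b=-1 c=9/8 d=-3/16
S(1/2) = 435/128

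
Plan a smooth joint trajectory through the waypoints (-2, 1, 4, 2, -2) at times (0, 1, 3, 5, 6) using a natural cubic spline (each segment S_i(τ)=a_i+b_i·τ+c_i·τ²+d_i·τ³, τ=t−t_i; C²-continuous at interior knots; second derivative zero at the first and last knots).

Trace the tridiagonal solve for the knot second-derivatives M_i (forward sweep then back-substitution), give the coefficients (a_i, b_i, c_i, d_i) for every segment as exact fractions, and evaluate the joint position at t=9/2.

Δ: Δ0=3, Δ1=3/2, Δ2=-1, Δ3=-4
row 1: diag=6, rhs=-9; c'=1/3, d'=-3/2
row 2: denom=8−2·1/3=22/3; d'=(-15−2·-3/2)/(22/3)=-18/11
row 3: denom=6−2·3/11=60/11; d'=(-18−2·-18/11)/(60/11)=-27/10
back: M3=-27/10
back: M2=-18/11−3/11·-27/10=-9/10
back: M1=-3/2−1/3·-9/10=-6/5
M: M0=0, M1=-6/5, M2=-9/10, M3=-27/10, M4=0
seg 0: a=-2, c=M0/2=0, d=(M1−M0)/(6·1)=-1/5, b=Δ0−h0·(2M0+M1)/6=16/5
seg 1: a=1, c=M1/2=-3/5, d=(M2−M1)/(6·2)=1/40, b=Δ1−h1·(2M1+M2)/6=13/5
seg 2: a=4, c=M2/2=-9/20, d=(M3−M2)/(6·2)=-3/20, b=Δ2−h2·(2M2+M3)/6=1/2
seg 3: a=2, c=M3/2=-27/20, d=(M4−M3)/(6·1)=9/20, b=Δ3−h3·(2M3+M4)/6=-31/10
t_q=9/2 → seg 2, τ=3/2; S=4+1/2·τ+-9/20·τ²+-3/20·τ³=517/160

  seg 0: a=-2 b=16/5 c=0 d=-1/5
  seg 1: a=1 b=13/5 c=-3/5 d=1/40
  seg 2: a=4 b=1/2 c=-9/20 d=-3/20
  seg 3: a=2 b=-31/10 c=-27/20 d=9/20
S(9/2) = 517/160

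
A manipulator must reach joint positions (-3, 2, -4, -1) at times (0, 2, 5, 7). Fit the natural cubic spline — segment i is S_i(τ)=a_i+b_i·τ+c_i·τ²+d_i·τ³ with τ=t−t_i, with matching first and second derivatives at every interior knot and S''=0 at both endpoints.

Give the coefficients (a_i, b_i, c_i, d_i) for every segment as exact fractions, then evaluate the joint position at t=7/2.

Δ: Δ0=5/2, Δ1=-2, Δ2=3/2
row 1: diag=10, rhs=-27; c'=3/10, d'=-27/10
row 2: denom=10−3·3/10=91/10; d'=(21−3·-27/10)/(91/10)=291/91
back: M2=291/91
back: M1=-27/10−3/10·291/91=-333/91
M: M0=0, M1=-333/91, M2=291/91, M3=0
seg 0: a=-3, c=M0/2=0, d=(M1−M0)/(6·2)=-111/364, b=Δ0−h0·(2M0+M1)/6=677/182
seg 1: a=2, c=M1/2=-333/182, d=(M2−M1)/(6·3)=8/21, b=Δ1−h1·(2M1+M2)/6=11/182
seg 2: a=-4, c=M2/2=291/182, d=(M3−M2)/(6·2)=-97/364, b=Δ2−h2·(2M2+M3)/6=-115/182
t_q=7/2 → seg 1, τ=3/2; S=2+11/182·τ+-333/182·τ²+8/21·τ³=-77/104

  seg 0: a=-3 b=677/182 c=0 d=-111/364
  seg 1: a=2 b=11/182 c=-333/182 d=8/21
  seg 2: a=-4 b=-115/182 c=291/182 d=-97/364
S(7/2) = -77/104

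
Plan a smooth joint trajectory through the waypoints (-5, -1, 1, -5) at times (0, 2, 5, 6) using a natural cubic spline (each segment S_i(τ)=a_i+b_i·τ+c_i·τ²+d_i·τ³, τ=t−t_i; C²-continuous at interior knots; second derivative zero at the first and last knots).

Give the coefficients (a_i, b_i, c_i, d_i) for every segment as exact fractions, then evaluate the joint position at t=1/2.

Δ: Δ0=2, Δ1=2/3, Δ2=-6
row 1: diag=10, rhs=-8; c'=3/10, d'=-4/5
row 2: denom=8−3·3/10=71/10; d'=(-40−3·-4/5)/(71/10)=-376/71
back: M2=-376/71
back: M1=-4/5−3/10·-376/71=56/71
M: M0=0, M1=56/71, M2=-376/71, M3=0
seg 0: a=-5, c=M0/2=0, d=(M1−M0)/(6·2)=14/213, b=Δ0−h0·(2M0+M1)/6=370/213
seg 1: a=-1, c=M1/2=28/71, d=(M2−M1)/(6·3)=-24/71, b=Δ1−h1·(2M1+M2)/6=538/213
seg 2: a=1, c=M2/2=-188/71, d=(M3−M2)/(6·1)=188/213, b=Δ2−h2·(2M2+M3)/6=-902/213
t_q=1/2 → seg 0, τ=1/2; S=-5+370/213·τ+0·τ²+14/213·τ³=-1171/284

  seg 0: a=-5 b=370/213 c=0 d=14/213
  seg 1: a=-1 b=538/213 c=28/71 d=-24/71
  seg 2: a=1 b=-902/213 c=-188/71 d=188/213
S(1/2) = -1171/284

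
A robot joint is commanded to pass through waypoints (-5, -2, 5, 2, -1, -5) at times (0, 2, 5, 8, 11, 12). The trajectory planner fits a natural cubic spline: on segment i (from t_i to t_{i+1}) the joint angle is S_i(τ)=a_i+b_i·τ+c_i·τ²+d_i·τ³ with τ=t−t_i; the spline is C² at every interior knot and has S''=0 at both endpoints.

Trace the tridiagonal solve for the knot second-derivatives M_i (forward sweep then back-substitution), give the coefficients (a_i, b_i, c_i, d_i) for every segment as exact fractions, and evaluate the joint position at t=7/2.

  seg 0: a=-5 b=6589/5958 c=0 d=587/5958
  seg 1: a=-2 b=13633/5958 c=587/993 d=-10297/53622
  seg 2: a=5 b=1937/2979 c=-6775/5958 d=10493/53622
  seg 3: a=2 b=-5297/5958 c=1859/2979 d=-11815/53622
  seg 4: a=-1 b=-9217/2979 c=-2699/1986 d=2699/5958
S(7/2) = 11197/5296

Δ: Δ0=3/2, Δ1=7/3, Δ2=-1, Δ3=-1, Δ4=-4
row 1: diag=10, rhs=5; c'=3/10, d'=1/2
row 2: denom=12−3·3/10=111/10; d'=(-20−3·1/2)/(111/10)=-215/111
row 3: denom=12−3·10/37=414/37; d'=(0−3·-215/111)/(414/37)=215/414
row 4: denom=8−3·37/138=331/46; d'=(-18−3·215/414)/(331/46)=-2699/993
back: M4=-2699/993
back: M3=215/414−37/138·-2699/993=3718/2979
back: M2=-215/111−10/37·3718/2979=-6775/2979
back: M1=1/2−3/10·-6775/2979=1174/993
M: M0=0, M1=1174/993, M2=-6775/2979, M3=3718/2979, M4=-2699/993, M5=0
seg 0: a=-5, c=M0/2=0, d=(M1−M0)/(6·2)=587/5958, b=Δ0−h0·(2M0+M1)/6=6589/5958
seg 1: a=-2, c=M1/2=587/993, d=(M2−M1)/(6·3)=-10297/53622, b=Δ1−h1·(2M1+M2)/6=13633/5958
seg 2: a=5, c=M2/2=-6775/5958, d=(M3−M2)/(6·3)=10493/53622, b=Δ2−h2·(2M2+M3)/6=1937/2979
seg 3: a=2, c=M3/2=1859/2979, d=(M4−M3)/(6·3)=-11815/53622, b=Δ3−h3·(2M3+M4)/6=-5297/5958
seg 4: a=-1, c=M4/2=-2699/1986, d=(M5−M4)/(6·1)=2699/5958, b=Δ4−h4·(2M4+M5)/6=-9217/2979
t_q=7/2 → seg 1, τ=3/2; S=-2+13633/5958·τ+587/993·τ²+-10297/53622·τ³=11197/5296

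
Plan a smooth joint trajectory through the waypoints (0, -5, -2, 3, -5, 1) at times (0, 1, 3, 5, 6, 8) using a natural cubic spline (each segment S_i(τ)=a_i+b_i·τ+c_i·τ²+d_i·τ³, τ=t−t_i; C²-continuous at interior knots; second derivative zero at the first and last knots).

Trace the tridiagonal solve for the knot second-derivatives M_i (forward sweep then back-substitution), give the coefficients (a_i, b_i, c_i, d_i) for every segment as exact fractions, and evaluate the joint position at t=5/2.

  seg 0: a=0 b=-4139/698 c=0 d=649/698
  seg 1: a=-5 b=-1096/349 c=1947/698 d=-655/2792
  seg 2: a=-2 b=3631/698 c=1929/1396 d=-3815/2792
  seg 3: a=3 b=-1978/349 c=-2379/349 d=1565/349
  seg 4: a=-5 b=-2041/349 c=2316/349 d=-386/349
S(5/2) = -94397/22336

Δ: Δ0=-5, Δ1=3/2, Δ2=5/2, Δ3=-8, Δ4=3
row 1: diag=6, rhs=39; c'=1/3, d'=13/2
row 2: denom=8−2·1/3=22/3; d'=(6−2·13/2)/(22/3)=-21/22
row 3: denom=6−2·3/11=60/11; d'=(-63−2·-21/22)/(60/11)=-56/5
row 4: denom=6−1·11/60=349/60; d'=(66−1·-56/5)/(349/60)=4632/349
back: M4=4632/349
back: M3=-56/5−11/60·4632/349=-4758/349
back: M2=-21/22−3/11·-4758/349=1929/698
back: M1=13/2−1/3·1929/698=1947/349
M: M0=0, M1=1947/349, M2=1929/698, M3=-4758/349, M4=4632/349, M5=0
seg 0: a=0, c=M0/2=0, d=(M1−M0)/(6·1)=649/698, b=Δ0−h0·(2M0+M1)/6=-4139/698
seg 1: a=-5, c=M1/2=1947/698, d=(M2−M1)/(6·2)=-655/2792, b=Δ1−h1·(2M1+M2)/6=-1096/349
seg 2: a=-2, c=M2/2=1929/1396, d=(M3−M2)/(6·2)=-3815/2792, b=Δ2−h2·(2M2+M3)/6=3631/698
seg 3: a=3, c=M3/2=-2379/349, d=(M4−M3)/(6·1)=1565/349, b=Δ3−h3·(2M3+M4)/6=-1978/349
seg 4: a=-5, c=M4/2=2316/349, d=(M5−M4)/(6·2)=-386/349, b=Δ4−h4·(2M4+M5)/6=-2041/349
t_q=5/2 → seg 1, τ=3/2; S=-5+-1096/349·τ+1947/698·τ²+-655/2792·τ³=-94397/22336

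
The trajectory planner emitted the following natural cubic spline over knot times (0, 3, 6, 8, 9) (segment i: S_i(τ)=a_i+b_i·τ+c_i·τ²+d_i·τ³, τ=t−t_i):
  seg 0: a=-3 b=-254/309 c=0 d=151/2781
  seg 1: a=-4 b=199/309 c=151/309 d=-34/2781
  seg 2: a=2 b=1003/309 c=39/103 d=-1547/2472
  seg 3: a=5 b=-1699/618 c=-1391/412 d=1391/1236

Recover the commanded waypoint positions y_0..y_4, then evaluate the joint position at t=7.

y_0 = S_0(0) = a_0 = -3
y_1 = S_1(0) = a_1 = -4
y_2 = S_2(0) = a_2 = 2
y_3 = S_3(0) = a_3 = 5
y_4 = S_3(1) = 0
t_q=7 is in segment 2 (τ=1); S_2(τ)=4119/824

y_0=-3 y_1=-4 y_2=2 y_3=5 y_4=0
S(7) = 4119/824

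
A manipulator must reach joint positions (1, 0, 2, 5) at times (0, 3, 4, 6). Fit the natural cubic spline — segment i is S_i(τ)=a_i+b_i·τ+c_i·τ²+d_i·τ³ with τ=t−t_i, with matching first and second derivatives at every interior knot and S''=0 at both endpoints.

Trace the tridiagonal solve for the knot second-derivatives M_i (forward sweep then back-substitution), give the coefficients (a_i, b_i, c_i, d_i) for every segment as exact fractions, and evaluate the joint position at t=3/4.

Δ: Δ0=-1/3, Δ1=2, Δ2=3/2
row 1: diag=8, rhs=14; c'=1/8, d'=7/4
row 2: denom=6−1·1/8=47/8; d'=(-3−1·7/4)/(47/8)=-38/47
back: M2=-38/47
back: M1=7/4−1/8·-38/47=87/47
M: M0=0, M1=87/47, M2=-38/47, M3=0
seg 0: a=1, c=M0/2=0, d=(M1−M0)/(6·3)=29/282, b=Δ0−h0·(2M0+M1)/6=-355/282
seg 1: a=0, c=M1/2=87/94, d=(M2−M1)/(6·1)=-125/282, b=Δ1−h1·(2M1+M2)/6=214/141
seg 2: a=2, c=M2/2=-19/47, d=(M3−M2)/(6·2)=19/282, b=Δ2−h2·(2M2+M3)/6=575/282
t_q=3/4 → seg 0, τ=3/4; S=1+-355/282·τ+0·τ²+29/282·τ³=597/6016

  seg 0: a=1 b=-355/282 c=0 d=29/282
  seg 1: a=0 b=214/141 c=87/94 d=-125/282
  seg 2: a=2 b=575/282 c=-19/47 d=19/282
S(3/4) = 597/6016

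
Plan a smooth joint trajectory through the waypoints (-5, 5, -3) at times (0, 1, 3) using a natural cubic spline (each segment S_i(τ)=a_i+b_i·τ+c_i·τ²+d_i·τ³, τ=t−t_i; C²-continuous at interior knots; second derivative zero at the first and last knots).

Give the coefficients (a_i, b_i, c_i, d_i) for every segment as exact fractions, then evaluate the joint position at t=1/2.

Δ: Δ0=10, Δ1=-4
row 1: diag=6, rhs=-84; c'=1/3, d'=-14
back: M1=-14
M: M0=0, M1=-14, M2=0
seg 0: a=-5, c=M0/2=0, d=(M1−M0)/(6·1)=-7/3, b=Δ0−h0·(2M0+M1)/6=37/3
seg 1: a=5, c=M1/2=-7, d=(M2−M1)/(6·2)=7/6, b=Δ1−h1·(2M1+M2)/6=16/3
t_q=1/2 → seg 0, τ=1/2; S=-5+37/3·τ+0·τ²+-7/3·τ³=7/8

  seg 0: a=-5 b=37/3 c=0 d=-7/3
  seg 1: a=5 b=16/3 c=-7 d=7/6
S(1/2) = 7/8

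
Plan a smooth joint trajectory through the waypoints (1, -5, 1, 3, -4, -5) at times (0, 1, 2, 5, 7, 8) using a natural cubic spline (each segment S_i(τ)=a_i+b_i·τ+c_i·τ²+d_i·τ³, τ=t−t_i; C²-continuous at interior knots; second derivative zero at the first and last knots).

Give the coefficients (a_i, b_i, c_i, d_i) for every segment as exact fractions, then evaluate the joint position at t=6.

Δ: Δ0=-6, Δ1=6, Δ2=2/3, Δ3=-7/2, Δ4=-1
row 1: diag=4, rhs=72; c'=1/4, d'=18
row 2: denom=8−1·1/4=31/4; d'=(-32−1·18)/(31/4)=-200/31
row 3: denom=10−3·12/31=274/31; d'=(-25−3·-200/31)/(274/31)=-175/274
row 4: denom=6−2·31/137=760/137; d'=(15−2·-175/274)/(760/137)=223/76
back: M4=223/76
back: M3=-175/274−31/137·223/76=-99/76
back: M2=-200/31−12/31·-99/76=-113/19
back: M1=18−1/4·-113/19=1481/76
M: M0=0, M1=1481/76, M2=-113/19, M3=-99/76, M4=223/76, M5=0
seg 0: a=1, c=M0/2=0, d=(M1−M0)/(6·1)=1481/456, b=Δ0−h0·(2M0+M1)/6=-4217/456
seg 1: a=-5, c=M1/2=1481/152, d=(M2−M1)/(6·1)=-1933/456, b=Δ1−h1·(2M1+M2)/6=113/228
seg 2: a=1, c=M2/2=-113/38, d=(M3−M2)/(6·3)=353/1368, b=Δ2−h2·(2M2+M3)/6=3313/456
seg 3: a=3, c=M3/2=-99/152, d=(M4−M3)/(6·2)=161/456, b=Δ3−h3·(2M3+M4)/6=-823/228
seg 4: a=-4, c=M4/2=223/152, d=(M5−M4)/(6·1)=-223/456, b=Δ4−h4·(2M4+M5)/6=-451/228
t_q=6 → seg 3, τ=1; S=3+-823/228·τ+-99/152·τ²+161/456·τ³=-69/76

  seg 0: a=1 b=-4217/456 c=0 d=1481/456
  seg 1: a=-5 b=113/228 c=1481/152 d=-1933/456
  seg 2: a=1 b=3313/456 c=-113/38 d=353/1368
  seg 3: a=3 b=-823/228 c=-99/152 d=161/456
  seg 4: a=-4 b=-451/228 c=223/152 d=-223/456
S(6) = -69/76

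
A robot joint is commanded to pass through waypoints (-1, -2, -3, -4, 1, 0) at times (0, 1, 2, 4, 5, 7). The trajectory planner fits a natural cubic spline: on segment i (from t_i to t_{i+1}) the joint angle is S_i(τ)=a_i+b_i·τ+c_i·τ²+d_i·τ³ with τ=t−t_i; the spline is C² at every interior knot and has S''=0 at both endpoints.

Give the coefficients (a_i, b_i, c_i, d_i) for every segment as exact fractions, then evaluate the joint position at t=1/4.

Δ: Δ0=-1, Δ1=-1, Δ2=-1/2, Δ3=5, Δ4=-1/2
row 1: diag=4, rhs=0; c'=1/4, d'=0
row 2: denom=6−1·1/4=23/4; d'=(3−1·0)/(23/4)=12/23
row 3: denom=6−2·8/23=122/23; d'=(33−2·12/23)/(122/23)=735/122
row 4: denom=6−1·23/122=709/122; d'=(-33−1·735/122)/(709/122)=-4761/709
back: M4=-4761/709
back: M3=735/122−23/122·-4761/709=5169/709
back: M2=12/23−8/23·5169/709=-1428/709
back: M1=0−1/4·-1428/709=357/709
M: M0=0, M1=357/709, M2=-1428/709, M3=5169/709, M4=-4761/709, M5=0
seg 0: a=-1, c=M0/2=0, d=(M1−M0)/(6·1)=119/1418, b=Δ0−h0·(2M0+M1)/6=-1537/1418
seg 1: a=-2, c=M1/2=357/1418, d=(M2−M1)/(6·1)=-595/1418, b=Δ1−h1·(2M1+M2)/6=-590/709
seg 2: a=-3, c=M2/2=-714/709, d=(M3−M2)/(6·2)=2199/2836, b=Δ2−h2·(2M2+M3)/6=-2251/1418
seg 3: a=-4, c=M3/2=5169/1418, d=(M4−M3)/(6·1)=-1655/709, b=Δ3−h3·(2M3+M4)/6=5231/1418
seg 4: a=1, c=M4/2=-4761/1418, d=(M5−M4)/(6·2)=1587/2836, b=Δ4−h4·(2M4+M5)/6=5639/1418
t_q=1/4 → seg 0, τ=1/4; S=-1+-1537/1418·τ+0·τ²+119/1418·τ³=-115225/90752

  seg 0: a=-1 b=-1537/1418 c=0 d=119/1418
  seg 1: a=-2 b=-590/709 c=357/1418 d=-595/1418
  seg 2: a=-3 b=-2251/1418 c=-714/709 d=2199/2836
  seg 3: a=-4 b=5231/1418 c=5169/1418 d=-1655/709
  seg 4: a=1 b=5639/1418 c=-4761/1418 d=1587/2836
S(1/4) = -115225/90752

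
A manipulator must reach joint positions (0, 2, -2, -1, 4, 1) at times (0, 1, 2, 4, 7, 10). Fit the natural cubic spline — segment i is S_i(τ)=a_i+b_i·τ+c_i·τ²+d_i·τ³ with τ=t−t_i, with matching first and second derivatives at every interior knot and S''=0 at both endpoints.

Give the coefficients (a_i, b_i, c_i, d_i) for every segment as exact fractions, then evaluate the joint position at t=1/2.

Δ: Δ0=2, Δ1=-4, Δ2=1/2, Δ3=5/3, Δ4=-1
row 1: diag=4, rhs=-36; c'=1/4, d'=-9
row 2: denom=6−1·1/4=23/4; d'=(27−1·-9)/(23/4)=144/23
row 3: denom=10−2·8/23=214/23; d'=(7−2·144/23)/(214/23)=-127/214
row 4: denom=12−3·69/214=2361/214; d'=(-16−3·-127/214)/(2361/214)=-3043/2361
back: M4=-3043/2361
back: M3=-127/214−69/214·-3043/2361=-140/787
back: M2=144/23−8/23·-140/787=4976/787
back: M1=-9−1/4·4976/787=-8327/787
M: M0=0, M1=-8327/787, M2=4976/787, M3=-140/787, M4=-3043/2361, M5=0
seg 0: a=0, c=M0/2=0, d=(M1−M0)/(6·1)=-8327/4722, b=Δ0−h0·(2M0+M1)/6=17771/4722
seg 1: a=2, c=M1/2=-8327/1574, d=(M2−M1)/(6·1)=13303/4722, b=Δ1−h1·(2M1+M2)/6=-3605/2361
seg 2: a=-2, c=M2/2=2488/787, d=(M3−M2)/(6·2)=-1279/2361, b=Δ2−h2·(2M2+M3)/6=-17263/4722
seg 3: a=-1, c=M3/2=-70/787, d=(M4−M3)/(6·3)=-2623/42498, b=Δ3−h3·(2M3+M4)/6=11753/4722
seg 4: a=4, c=M4/2=-3043/4722, d=(M5−M4)/(6·3)=3043/42498, b=Δ4−h4·(2M4+M5)/6=682/2361
t_q=1/2 → seg 0, τ=1/2; S=0+17771/4722·τ+0·τ²+-8327/4722·τ³=20919/12592

  seg 0: a=0 b=17771/4722 c=0 d=-8327/4722
  seg 1: a=2 b=-3605/2361 c=-8327/1574 d=13303/4722
  seg 2: a=-2 b=-17263/4722 c=2488/787 d=-1279/2361
  seg 3: a=-1 b=11753/4722 c=-70/787 d=-2623/42498
  seg 4: a=4 b=682/2361 c=-3043/4722 d=3043/42498
S(1/2) = 20919/12592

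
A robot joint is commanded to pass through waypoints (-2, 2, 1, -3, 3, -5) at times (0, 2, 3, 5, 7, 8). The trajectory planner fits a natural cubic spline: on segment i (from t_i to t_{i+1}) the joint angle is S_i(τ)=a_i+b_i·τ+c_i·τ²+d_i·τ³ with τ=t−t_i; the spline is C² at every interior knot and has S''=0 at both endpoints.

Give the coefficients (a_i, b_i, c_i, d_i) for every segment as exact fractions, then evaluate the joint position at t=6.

Δ: Δ0=2, Δ1=-1, Δ2=-2, Δ3=3, Δ4=-8
row 1: diag=6, rhs=-18; c'=1/6, d'=-3
row 2: denom=6−1·1/6=35/6; d'=(-6−1·-3)/(35/6)=-18/35
row 3: denom=8−2·12/35=256/35; d'=(30−2·-18/35)/(256/35)=543/128
row 4: denom=6−2·35/128=349/64; d'=(-66−2·543/128)/(349/64)=-4767/349
back: M4=-4767/349
back: M3=543/128−35/128·-4767/349=2784/349
back: M2=-18/35−12/35·2784/349=-1134/349
back: M1=-3−1/6·-1134/349=-858/349
M: M0=0, M1=-858/349, M2=-1134/349, M3=2784/349, M4=-4767/349, M5=0
seg 0: a=-2, c=M0/2=0, d=(M1−M0)/(6·2)=-143/698, b=Δ0−h0·(2M0+M1)/6=984/349
seg 1: a=2, c=M1/2=-429/349, d=(M2−M1)/(6·1)=-46/349, b=Δ1−h1·(2M1+M2)/6=126/349
seg 2: a=1, c=M2/2=-567/349, d=(M3−M2)/(6·2)=653/698, b=Δ2−h2·(2M2+M3)/6=-870/349
seg 3: a=-3, c=M3/2=1392/349, d=(M4−M3)/(6·2)=-2517/1396, b=Δ3−h3·(2M3+M4)/6=780/349
seg 4: a=3, c=M4/2=-4767/698, d=(M5−M4)/(6·1)=1589/698, b=Δ4−h4·(2M4+M5)/6=-1203/349
t_q=6 → seg 3, τ=1; S=-3+780/349·τ+1392/349·τ²+-2517/1396·τ³=1983/1396

  seg 0: a=-2 b=984/349 c=0 d=-143/698
  seg 1: a=2 b=126/349 c=-429/349 d=-46/349
  seg 2: a=1 b=-870/349 c=-567/349 d=653/698
  seg 3: a=-3 b=780/349 c=1392/349 d=-2517/1396
  seg 4: a=3 b=-1203/349 c=-4767/698 d=1589/698
S(6) = 1983/1396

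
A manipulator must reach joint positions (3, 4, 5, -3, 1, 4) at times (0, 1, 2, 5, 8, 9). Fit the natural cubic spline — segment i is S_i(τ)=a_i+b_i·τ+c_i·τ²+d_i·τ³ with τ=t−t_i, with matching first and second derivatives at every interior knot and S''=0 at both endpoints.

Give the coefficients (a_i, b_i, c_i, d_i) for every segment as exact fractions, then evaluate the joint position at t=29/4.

  seg 0: a=3 b=2009/2409 c=0 d=400/2409
  seg 1: a=4 b=3209/2409 c=400/803 d=-2000/2409
  seg 2: a=5 b=-391/2409 c=-1600/803 d=2789/7227
  seg 3: a=-3 b=-4090/2409 c=1189/803 d=-103/657
  seg 4: a=1 b=7115/2409 c=56/803 d=-56/2409
S(29/4) = -57033/51392

Δ: Δ0=1, Δ1=1, Δ2=-8/3, Δ3=4/3, Δ4=3
row 1: diag=4, rhs=0; c'=1/4, d'=0
row 2: denom=8−1·1/4=31/4; d'=(-22−1·0)/(31/4)=-88/31
row 3: denom=12−3·12/31=336/31; d'=(24−3·-88/31)/(336/31)=3
row 4: denom=8−3·31/112=803/112; d'=(10−3·3)/(803/112)=112/803
back: M4=112/803
back: M3=3−31/112·112/803=2378/803
back: M2=-88/31−12/31·2378/803=-3200/803
back: M1=0−1/4·-3200/803=800/803
M: M0=0, M1=800/803, M2=-3200/803, M3=2378/803, M4=112/803, M5=0
seg 0: a=3, c=M0/2=0, d=(M1−M0)/(6·1)=400/2409, b=Δ0−h0·(2M0+M1)/6=2009/2409
seg 1: a=4, c=M1/2=400/803, d=(M2−M1)/(6·1)=-2000/2409, b=Δ1−h1·(2M1+M2)/6=3209/2409
seg 2: a=5, c=M2/2=-1600/803, d=(M3−M2)/(6·3)=2789/7227, b=Δ2−h2·(2M2+M3)/6=-391/2409
seg 3: a=-3, c=M3/2=1189/803, d=(M4−M3)/(6·3)=-103/657, b=Δ3−h3·(2M3+M4)/6=-4090/2409
seg 4: a=1, c=M4/2=56/803, d=(M5−M4)/(6·1)=-56/2409, b=Δ4−h4·(2M4+M5)/6=7115/2409
t_q=29/4 → seg 3, τ=9/4; S=-3+-4090/2409·τ+1189/803·τ²+-103/657·τ³=-57033/51392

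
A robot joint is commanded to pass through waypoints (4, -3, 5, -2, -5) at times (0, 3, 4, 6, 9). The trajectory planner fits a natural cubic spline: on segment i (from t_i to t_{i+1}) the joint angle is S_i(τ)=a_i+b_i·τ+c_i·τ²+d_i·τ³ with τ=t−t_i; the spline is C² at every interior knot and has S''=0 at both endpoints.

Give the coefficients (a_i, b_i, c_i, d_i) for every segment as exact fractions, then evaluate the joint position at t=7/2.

  seg 0: a=4 b=-1559/219 c=0 d=1048/1971
  seg 1: a=-3 b=1585/219 c=1048/219 d=-881/219
  seg 2: a=5 b=346/73 c=-1595/219 d=2771/1752
  seg 3: a=-2 b=-2371/438 c=1933/876 d=-1933/7884
S(7/2) = 2299/1752

Δ: Δ0=-7/3, Δ1=8, Δ2=-7/2, Δ3=-1
row 1: diag=8, rhs=62; c'=1/8, d'=31/4
row 2: denom=6−1·1/8=47/8; d'=(-69−1·31/4)/(47/8)=-614/47
row 3: denom=10−2·16/47=438/47; d'=(15−2·-614/47)/(438/47)=1933/438
back: M3=1933/438
back: M2=-614/47−16/47·1933/438=-3190/219
back: M1=31/4−1/8·-3190/219=2096/219
M: M0=0, M1=2096/219, M2=-3190/219, M3=1933/438, M4=0
seg 0: a=4, c=M0/2=0, d=(M1−M0)/(6·3)=1048/1971, b=Δ0−h0·(2M0+M1)/6=-1559/219
seg 1: a=-3, c=M1/2=1048/219, d=(M2−M1)/(6·1)=-881/219, b=Δ1−h1·(2M1+M2)/6=1585/219
seg 2: a=5, c=M2/2=-1595/219, d=(M3−M2)/(6·2)=2771/1752, b=Δ2−h2·(2M2+M3)/6=346/73
seg 3: a=-2, c=M3/2=1933/876, d=(M4−M3)/(6·3)=-1933/7884, b=Δ3−h3·(2M3+M4)/6=-2371/438
t_q=7/2 → seg 1, τ=1/2; S=-3+1585/219·τ+1048/219·τ²+-881/219·τ³=2299/1752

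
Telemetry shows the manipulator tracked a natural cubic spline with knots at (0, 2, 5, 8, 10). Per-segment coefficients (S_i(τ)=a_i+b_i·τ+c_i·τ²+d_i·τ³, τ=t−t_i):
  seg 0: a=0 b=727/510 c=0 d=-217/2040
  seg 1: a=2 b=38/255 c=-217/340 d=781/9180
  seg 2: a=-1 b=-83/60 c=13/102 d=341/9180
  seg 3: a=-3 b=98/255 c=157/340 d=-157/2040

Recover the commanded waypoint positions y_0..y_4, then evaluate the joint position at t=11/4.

y_0 = S_0(0) = a_0 = 0
y_1 = S_1(0) = a_1 = 2
y_2 = S_2(0) = a_2 = -1
y_3 = S_3(0) = a_3 = -3
y_4 = S_3(2) = -1
t_q=11/4 is in segment 1 (τ=3/4); S_1(τ)=38921/21760

y_0=0 y_1=2 y_2=-1 y_3=-3 y_4=-1
S(11/4) = 38921/21760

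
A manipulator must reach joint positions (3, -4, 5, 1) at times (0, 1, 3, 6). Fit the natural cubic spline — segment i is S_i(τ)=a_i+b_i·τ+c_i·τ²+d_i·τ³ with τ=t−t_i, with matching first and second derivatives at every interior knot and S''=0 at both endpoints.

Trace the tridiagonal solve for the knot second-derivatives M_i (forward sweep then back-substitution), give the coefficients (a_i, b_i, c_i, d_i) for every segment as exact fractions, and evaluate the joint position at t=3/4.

Δ: Δ0=-7, Δ1=9/2, Δ2=-4/3
row 1: diag=6, rhs=69; c'=1/3, d'=23/2
row 2: denom=10−2·1/3=28/3; d'=(-35−2·23/2)/(28/3)=-87/14
back: M2=-87/14
back: M1=23/2−1/3·-87/14=95/7
M: M0=0, M1=95/7, M2=-87/14, M3=0
seg 0: a=3, c=M0/2=0, d=(M1−M0)/(6·1)=95/42, b=Δ0−h0·(2M0+M1)/6=-389/42
seg 1: a=-4, c=M1/2=95/14, d=(M2−M1)/(6·2)=-277/168, b=Δ1−h1·(2M1+M2)/6=-52/21
seg 2: a=5, c=M2/2=-87/28, d=(M3−M2)/(6·3)=29/84, b=Δ2−h2·(2M2+M3)/6=205/42
t_q=3/4 → seg 0, τ=3/4; S=3+-389/42·τ+0·τ²+95/42·τ³=-383/128

  seg 0: a=3 b=-389/42 c=0 d=95/42
  seg 1: a=-4 b=-52/21 c=95/14 d=-277/168
  seg 2: a=5 b=205/42 c=-87/28 d=29/84
S(3/4) = -383/128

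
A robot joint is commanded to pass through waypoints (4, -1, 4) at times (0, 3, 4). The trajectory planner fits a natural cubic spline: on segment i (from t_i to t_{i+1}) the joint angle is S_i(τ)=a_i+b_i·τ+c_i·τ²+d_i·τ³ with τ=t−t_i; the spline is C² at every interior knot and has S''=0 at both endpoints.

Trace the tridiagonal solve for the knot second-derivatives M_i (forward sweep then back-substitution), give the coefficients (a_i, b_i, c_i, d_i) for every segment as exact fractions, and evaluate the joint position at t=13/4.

Δ: Δ0=-5/3, Δ1=5
row 1: diag=8, rhs=40; c'=1/8, d'=5
back: M1=5
M: M0=0, M1=5, M2=0
seg 0: a=4, c=M0/2=0, d=(M1−M0)/(6·3)=5/18, b=Δ0−h0·(2M0+M1)/6=-25/6
seg 1: a=-1, c=M1/2=5/2, d=(M2−M1)/(6·1)=-5/6, b=Δ1−h1·(2M1+M2)/6=10/3
t_q=13/4 → seg 1, τ=1/4; S=-1+10/3·τ+5/2·τ²+-5/6·τ³=-3/128

  seg 0: a=4 b=-25/6 c=0 d=5/18
  seg 1: a=-1 b=10/3 c=5/2 d=-5/6
S(13/4) = -3/128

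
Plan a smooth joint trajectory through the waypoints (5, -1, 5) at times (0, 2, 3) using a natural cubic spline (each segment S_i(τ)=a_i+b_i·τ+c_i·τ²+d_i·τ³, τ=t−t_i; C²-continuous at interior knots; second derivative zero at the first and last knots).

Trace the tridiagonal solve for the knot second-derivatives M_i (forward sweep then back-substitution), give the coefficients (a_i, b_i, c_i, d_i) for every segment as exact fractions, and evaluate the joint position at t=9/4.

  seg 0: a=5 b=-6 c=0 d=3/4
  seg 1: a=-1 b=3 c=9/2 d=-3/2
S(9/4) = 1/128

Δ: Δ0=-3, Δ1=6
row 1: diag=6, rhs=54; c'=1/6, d'=9
back: M1=9
M: M0=0, M1=9, M2=0
seg 0: a=5, c=M0/2=0, d=(M1−M0)/(6·2)=3/4, b=Δ0−h0·(2M0+M1)/6=-6
seg 1: a=-1, c=M1/2=9/2, d=(M2−M1)/(6·1)=-3/2, b=Δ1−h1·(2M1+M2)/6=3
t_q=9/4 → seg 1, τ=1/4; S=-1+3·τ+9/2·τ²+-3/2·τ³=1/128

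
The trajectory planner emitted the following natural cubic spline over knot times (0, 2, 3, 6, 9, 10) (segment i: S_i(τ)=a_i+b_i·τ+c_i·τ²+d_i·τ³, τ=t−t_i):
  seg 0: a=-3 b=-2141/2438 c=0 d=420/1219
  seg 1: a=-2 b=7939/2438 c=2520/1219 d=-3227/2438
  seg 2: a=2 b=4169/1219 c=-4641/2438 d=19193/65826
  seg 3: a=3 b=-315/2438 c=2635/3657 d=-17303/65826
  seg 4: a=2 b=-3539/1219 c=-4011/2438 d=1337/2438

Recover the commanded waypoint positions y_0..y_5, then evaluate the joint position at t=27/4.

y_0 = S_0(0) = a_0 = -3
y_1 = S_1(0) = a_1 = -2
y_2 = S_2(0) = a_2 = 2
y_3 = S_3(0) = a_3 = 3
y_4 = S_4(0) = a_4 = 2
y_5 = S_4(1) = -2
t_q=27/4 is in segment 3 (τ=3/4); S_3(τ)=498913/156032

y_0=-3 y_1=-2 y_2=2 y_3=3 y_4=2 y_5=-2
S(27/4) = 498913/156032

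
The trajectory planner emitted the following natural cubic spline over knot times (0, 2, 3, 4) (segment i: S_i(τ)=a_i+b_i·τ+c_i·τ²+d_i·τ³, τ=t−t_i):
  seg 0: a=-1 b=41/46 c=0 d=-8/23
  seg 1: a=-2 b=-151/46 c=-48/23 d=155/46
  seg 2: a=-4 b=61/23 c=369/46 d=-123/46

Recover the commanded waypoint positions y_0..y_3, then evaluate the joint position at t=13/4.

y_0 = S_0(0) = a_0 = -1
y_1 = S_1(0) = a_1 = -2
y_2 = S_2(0) = a_2 = -4
y_3 = S_2(1) = 4
t_q=13/4 is in segment 2 (τ=1/4); S_2(τ)=-8471/2944

y_0=-1 y_1=-2 y_2=-4 y_3=4
S(13/4) = -8471/2944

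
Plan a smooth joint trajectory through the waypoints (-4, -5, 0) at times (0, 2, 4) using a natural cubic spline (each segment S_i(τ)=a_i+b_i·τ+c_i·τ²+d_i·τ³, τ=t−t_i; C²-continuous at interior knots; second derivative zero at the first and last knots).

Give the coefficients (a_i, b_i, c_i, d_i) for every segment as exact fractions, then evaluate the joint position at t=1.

  seg 0: a=-4 b=-5/4 c=0 d=3/16
  seg 1: a=-5 b=1 c=9/8 d=-3/16
S(1) = -81/16

Δ: Δ0=-1/2, Δ1=5/2
row 1: diag=8, rhs=18; c'=1/4, d'=9/4
back: M1=9/4
M: M0=0, M1=9/4, M2=0
seg 0: a=-4, c=M0/2=0, d=(M1−M0)/(6·2)=3/16, b=Δ0−h0·(2M0+M1)/6=-5/4
seg 1: a=-5, c=M1/2=9/8, d=(M2−M1)/(6·2)=-3/16, b=Δ1−h1·(2M1+M2)/6=1
t_q=1 → seg 0, τ=1; S=-4+-5/4·τ+0·τ²+3/16·τ³=-81/16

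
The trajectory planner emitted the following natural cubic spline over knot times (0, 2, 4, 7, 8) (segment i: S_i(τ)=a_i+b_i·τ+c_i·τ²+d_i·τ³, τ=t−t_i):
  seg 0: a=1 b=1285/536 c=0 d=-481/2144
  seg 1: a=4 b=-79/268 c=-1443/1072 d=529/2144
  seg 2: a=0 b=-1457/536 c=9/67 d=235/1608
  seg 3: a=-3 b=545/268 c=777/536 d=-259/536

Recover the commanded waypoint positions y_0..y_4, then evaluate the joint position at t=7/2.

y_0 = S_0(0) = a_0 = 1
y_1 = S_1(0) = a_1 = 4
y_2 = S_2(0) = a_2 = 0
y_3 = S_3(0) = a_3 = -3
y_4 = S_3(1) = 0
t_q=7/2 is in segment 1 (τ=3/2); S_1(τ)=23359/17152

y_0=1 y_1=4 y_2=0 y_3=-3 y_4=0
S(7/2) = 23359/17152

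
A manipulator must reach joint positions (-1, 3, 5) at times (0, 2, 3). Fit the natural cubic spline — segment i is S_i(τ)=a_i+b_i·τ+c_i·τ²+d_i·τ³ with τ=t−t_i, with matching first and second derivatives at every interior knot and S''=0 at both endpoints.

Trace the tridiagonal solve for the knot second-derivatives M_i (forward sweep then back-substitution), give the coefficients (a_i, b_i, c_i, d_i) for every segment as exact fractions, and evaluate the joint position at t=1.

Δ: Δ0=2, Δ1=2
row 1: diag=6, rhs=0; c'=1/6, d'=0
back: M1=0
M: M0=0, M1=0, M2=0
seg 0: a=-1, c=M0/2=0, d=(M1−M0)/(6·2)=0, b=Δ0−h0·(2M0+M1)/6=2
seg 1: a=3, c=M1/2=0, d=(M2−M1)/(6·1)=0, b=Δ1−h1·(2M1+M2)/6=2
t_q=1 → seg 0, τ=1; S=-1+2·τ+0·τ²+0·τ³=1

  seg 0: a=-1 b=2 c=0 d=0
  seg 1: a=3 b=2 c=0 d=0
S(1) = 1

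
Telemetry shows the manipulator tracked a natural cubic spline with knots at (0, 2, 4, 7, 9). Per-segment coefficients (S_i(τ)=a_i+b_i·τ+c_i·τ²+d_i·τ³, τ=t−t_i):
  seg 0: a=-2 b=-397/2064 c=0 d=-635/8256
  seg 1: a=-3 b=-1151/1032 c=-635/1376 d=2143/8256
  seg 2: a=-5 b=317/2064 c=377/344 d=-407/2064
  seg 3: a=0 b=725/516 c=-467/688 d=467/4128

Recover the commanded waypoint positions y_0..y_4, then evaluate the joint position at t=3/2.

y_0=-2 y_1=-3 y_2=-5 y_3=0 y_4=1
S(3/2) = -56099/22016

y_0 = S_0(0) = a_0 = -2
y_1 = S_1(0) = a_1 = -3
y_2 = S_2(0) = a_2 = -5
y_3 = S_3(0) = a_3 = 0
y_4 = S_3(2) = 1
t_q=3/2 is in segment 0 (τ=3/2); S_0(τ)=-56099/22016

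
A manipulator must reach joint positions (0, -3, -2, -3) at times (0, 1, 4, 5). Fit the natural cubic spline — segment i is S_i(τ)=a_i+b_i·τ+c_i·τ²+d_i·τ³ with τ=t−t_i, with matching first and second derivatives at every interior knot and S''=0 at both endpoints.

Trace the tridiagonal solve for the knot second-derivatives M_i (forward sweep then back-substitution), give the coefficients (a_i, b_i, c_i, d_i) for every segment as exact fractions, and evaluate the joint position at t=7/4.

  seg 0: a=0 b=-587/165 c=0 d=92/165
  seg 1: a=-3 b=-311/165 c=92/55 d=-14/45
  seg 2: a=-2 b=-41/165 c=-62/55 d=62/165
S(7/4) = -6343/1760

Δ: Δ0=-3, Δ1=1/3, Δ2=-1
row 1: diag=8, rhs=20; c'=3/8, d'=5/2
row 2: denom=8−3·3/8=55/8; d'=(-8−3·5/2)/(55/8)=-124/55
back: M2=-124/55
back: M1=5/2−3/8·-124/55=184/55
M: M0=0, M1=184/55, M2=-124/55, M3=0
seg 0: a=0, c=M0/2=0, d=(M1−M0)/(6·1)=92/165, b=Δ0−h0·(2M0+M1)/6=-587/165
seg 1: a=-3, c=M1/2=92/55, d=(M2−M1)/(6·3)=-14/45, b=Δ1−h1·(2M1+M2)/6=-311/165
seg 2: a=-2, c=M2/2=-62/55, d=(M3−M2)/(6·1)=62/165, b=Δ2−h2·(2M2+M3)/6=-41/165
t_q=7/4 → seg 1, τ=3/4; S=-3+-311/165·τ+92/55·τ²+-14/45·τ³=-6343/1760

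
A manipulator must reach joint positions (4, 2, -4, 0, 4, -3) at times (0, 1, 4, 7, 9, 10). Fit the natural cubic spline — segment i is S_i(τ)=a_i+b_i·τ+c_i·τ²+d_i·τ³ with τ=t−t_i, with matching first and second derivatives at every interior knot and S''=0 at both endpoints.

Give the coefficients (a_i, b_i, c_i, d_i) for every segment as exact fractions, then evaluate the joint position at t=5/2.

  seg 0: a=4 b=-4259/2220 c=0 d=-181/2220
  seg 1: a=2 b=-2401/1110 c=-181/740 d=1991/19980
  seg 2: a=-4 b=-2087/2220 c=362/555 d=19/540
  seg 3: a=0 b=871/222 c=717/740 d=-2143/2220
  seg 4: a=4 b=-4201/1110 c=-3569/740 d=3569/2220
S(5/2) = -1727/1184

Δ: Δ0=-2, Δ1=-2, Δ2=4/3, Δ3=2, Δ4=-7
row 1: diag=8, rhs=0; c'=3/8, d'=0
row 2: denom=12−3·3/8=87/8; d'=(20−3·0)/(87/8)=160/87
row 3: denom=10−3·8/29=266/29; d'=(4−3·160/87)/(266/29)=-22/133
row 4: denom=6−2·29/133=740/133; d'=(-54−2·-22/133)/(740/133)=-3569/370
back: M4=-3569/370
back: M3=-22/133−29/133·-3569/370=717/370
back: M2=160/87−8/29·717/370=724/555
back: M1=0−3/8·724/555=-181/370
M: M0=0, M1=-181/370, M2=724/555, M3=717/370, M4=-3569/370, M5=0
seg 0: a=4, c=M0/2=0, d=(M1−M0)/(6·1)=-181/2220, b=Δ0−h0·(2M0+M1)/6=-4259/2220
seg 1: a=2, c=M1/2=-181/740, d=(M2−M1)/(6·3)=1991/19980, b=Δ1−h1·(2M1+M2)/6=-2401/1110
seg 2: a=-4, c=M2/2=362/555, d=(M3−M2)/(6·3)=19/540, b=Δ2−h2·(2M2+M3)/6=-2087/2220
seg 3: a=0, c=M3/2=717/740, d=(M4−M3)/(6·2)=-2143/2220, b=Δ3−h3·(2M3+M4)/6=871/222
seg 4: a=4, c=M4/2=-3569/740, d=(M5−M4)/(6·1)=3569/2220, b=Δ4−h4·(2M4+M5)/6=-4201/1110
t_q=5/2 → seg 1, τ=3/2; S=2+-2401/1110·τ+-181/740·τ²+1991/19980·τ³=-1727/1184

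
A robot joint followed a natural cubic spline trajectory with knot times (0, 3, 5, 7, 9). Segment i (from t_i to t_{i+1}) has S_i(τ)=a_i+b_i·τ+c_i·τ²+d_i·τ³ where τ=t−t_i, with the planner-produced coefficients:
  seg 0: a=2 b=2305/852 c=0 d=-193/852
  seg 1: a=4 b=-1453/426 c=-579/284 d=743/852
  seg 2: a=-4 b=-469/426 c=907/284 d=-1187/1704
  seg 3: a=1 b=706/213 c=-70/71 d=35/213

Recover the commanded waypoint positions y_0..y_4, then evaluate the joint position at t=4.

y_0=2 y_1=4 y_2=-4 y_3=1 y_4=5
S(4) = -41/71

y_0 = S_0(0) = a_0 = 2
y_1 = S_1(0) = a_1 = 4
y_2 = S_2(0) = a_2 = -4
y_3 = S_3(0) = a_3 = 1
y_4 = S_3(2) = 5
t_q=4 is in segment 1 (τ=1); S_1(τ)=-41/71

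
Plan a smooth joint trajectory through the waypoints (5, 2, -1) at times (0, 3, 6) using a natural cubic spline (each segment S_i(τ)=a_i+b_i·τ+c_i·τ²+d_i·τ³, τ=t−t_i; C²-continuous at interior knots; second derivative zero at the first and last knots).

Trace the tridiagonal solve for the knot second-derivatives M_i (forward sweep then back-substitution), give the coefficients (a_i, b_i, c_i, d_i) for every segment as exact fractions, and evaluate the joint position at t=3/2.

Δ: Δ0=-1, Δ1=-1
row 1: diag=12, rhs=0; c'=1/4, d'=0
back: M1=0
M: M0=0, M1=0, M2=0
seg 0: a=5, c=M0/2=0, d=(M1−M0)/(6·3)=0, b=Δ0−h0·(2M0+M1)/6=-1
seg 1: a=2, c=M1/2=0, d=(M2−M1)/(6·3)=0, b=Δ1−h1·(2M1+M2)/6=-1
t_q=3/2 → seg 0, τ=3/2; S=5+-1·τ+0·τ²+0·τ³=7/2

  seg 0: a=5 b=-1 c=0 d=0
  seg 1: a=2 b=-1 c=0 d=0
S(3/2) = 7/2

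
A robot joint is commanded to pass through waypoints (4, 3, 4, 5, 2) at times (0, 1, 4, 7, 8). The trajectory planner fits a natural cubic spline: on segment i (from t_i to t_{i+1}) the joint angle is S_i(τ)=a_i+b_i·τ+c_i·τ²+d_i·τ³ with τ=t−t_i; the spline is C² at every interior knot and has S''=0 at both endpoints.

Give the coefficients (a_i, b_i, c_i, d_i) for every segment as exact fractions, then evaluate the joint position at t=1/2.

Δ: Δ0=-1, Δ1=1/3, Δ2=1/3, Δ3=-3
row 1: diag=8, rhs=8; c'=3/8, d'=1
row 2: denom=12−3·3/8=87/8; d'=(0−3·1)/(87/8)=-8/29
row 3: denom=8−3·8/29=208/29; d'=(-20−3·-8/29)/(208/29)=-139/52
back: M3=-139/52
back: M2=-8/29−8/29·-139/52=6/13
back: M1=1−3/8·6/13=43/52
M: M0=0, M1=43/52, M2=6/13, M3=-139/52, M4=0
seg 0: a=4, c=M0/2=0, d=(M1−M0)/(6·1)=43/312, b=Δ0−h0·(2M0+M1)/6=-355/312
seg 1: a=3, c=M1/2=43/104, d=(M2−M1)/(6·3)=-19/936, b=Δ1−h1·(2M1+M2)/6=-113/156
seg 2: a=4, c=M2/2=3/13, d=(M3−M2)/(6·3)=-163/936, b=Δ2−h2·(2M2+M3)/6=29/24
seg 3: a=5, c=M3/2=-139/104, d=(M4−M3)/(6·1)=139/312, b=Δ3−h3·(2M3+M4)/6=-329/156
t_q=1/2 → seg 0, τ=1/2; S=4+-355/312·τ+0·τ²+43/312·τ³=2869/832

  seg 0: a=4 b=-355/312 c=0 d=43/312
  seg 1: a=3 b=-113/156 c=43/104 d=-19/936
  seg 2: a=4 b=29/24 c=3/13 d=-163/936
  seg 3: a=5 b=-329/156 c=-139/104 d=139/312
S(1/2) = 2869/832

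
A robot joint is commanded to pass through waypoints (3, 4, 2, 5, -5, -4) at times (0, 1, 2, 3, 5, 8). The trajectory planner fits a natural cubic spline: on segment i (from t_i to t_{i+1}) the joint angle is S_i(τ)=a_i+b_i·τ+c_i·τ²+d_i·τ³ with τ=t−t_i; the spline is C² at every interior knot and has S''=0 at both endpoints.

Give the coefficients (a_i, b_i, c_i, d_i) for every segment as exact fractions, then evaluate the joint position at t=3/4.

Δ: Δ0=1, Δ1=-2, Δ2=3, Δ3=-5, Δ4=1/3
row 1: diag=4, rhs=-18; c'=1/4, d'=-9/2
row 2: denom=4−1·1/4=15/4; d'=(30−1·-9/2)/(15/4)=46/5
row 3: denom=6−1·4/15=86/15; d'=(-48−1·46/5)/(86/15)=-429/43
row 4: denom=10−2·15/43=400/43; d'=(32−2·-429/43)/(400/43)=1117/200
back: M4=1117/200
back: M3=-429/43−15/43·1117/200=-477/40
back: M2=46/5−4/15·-477/40=619/50
back: M1=-9/2−1/4·619/50=-1519/200
M: M0=0, M1=-1519/200, M2=619/50, M3=-477/40, M4=1117/200, M5=0
seg 0: a=3, c=M0/2=0, d=(M1−M0)/(6·1)=-1519/1200, b=Δ0−h0·(2M0+M1)/6=2719/1200
seg 1: a=4, c=M1/2=-1519/400, d=(M2−M1)/(6·1)=799/240, b=Δ1−h1·(2M1+M2)/6=-919/600
seg 2: a=2, c=M2/2=619/100, d=(M3−M2)/(6·1)=-4861/1200, b=Δ2−h2·(2M2+M3)/6=1033/1200
seg 3: a=5, c=M3/2=-477/80, d=(M4−M3)/(6·2)=1751/1200, b=Δ3−h3·(2M3+M4)/6=653/600
seg 4: a=-5, c=M4/2=1117/400, d=(M5−M4)/(6·3)=-1117/3600, b=Δ4−h4·(2M4+M5)/6=-3151/600
t_q=3/4 → seg 0, τ=3/4; S=3+2719/1200·τ+0·τ²+-1519/1200·τ³=106633/25600

  seg 0: a=3 b=2719/1200 c=0 d=-1519/1200
  seg 1: a=4 b=-919/600 c=-1519/400 d=799/240
  seg 2: a=2 b=1033/1200 c=619/100 d=-4861/1200
  seg 3: a=5 b=653/600 c=-477/80 d=1751/1200
  seg 4: a=-5 b=-3151/600 c=1117/400 d=-1117/3600
S(3/4) = 106633/25600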